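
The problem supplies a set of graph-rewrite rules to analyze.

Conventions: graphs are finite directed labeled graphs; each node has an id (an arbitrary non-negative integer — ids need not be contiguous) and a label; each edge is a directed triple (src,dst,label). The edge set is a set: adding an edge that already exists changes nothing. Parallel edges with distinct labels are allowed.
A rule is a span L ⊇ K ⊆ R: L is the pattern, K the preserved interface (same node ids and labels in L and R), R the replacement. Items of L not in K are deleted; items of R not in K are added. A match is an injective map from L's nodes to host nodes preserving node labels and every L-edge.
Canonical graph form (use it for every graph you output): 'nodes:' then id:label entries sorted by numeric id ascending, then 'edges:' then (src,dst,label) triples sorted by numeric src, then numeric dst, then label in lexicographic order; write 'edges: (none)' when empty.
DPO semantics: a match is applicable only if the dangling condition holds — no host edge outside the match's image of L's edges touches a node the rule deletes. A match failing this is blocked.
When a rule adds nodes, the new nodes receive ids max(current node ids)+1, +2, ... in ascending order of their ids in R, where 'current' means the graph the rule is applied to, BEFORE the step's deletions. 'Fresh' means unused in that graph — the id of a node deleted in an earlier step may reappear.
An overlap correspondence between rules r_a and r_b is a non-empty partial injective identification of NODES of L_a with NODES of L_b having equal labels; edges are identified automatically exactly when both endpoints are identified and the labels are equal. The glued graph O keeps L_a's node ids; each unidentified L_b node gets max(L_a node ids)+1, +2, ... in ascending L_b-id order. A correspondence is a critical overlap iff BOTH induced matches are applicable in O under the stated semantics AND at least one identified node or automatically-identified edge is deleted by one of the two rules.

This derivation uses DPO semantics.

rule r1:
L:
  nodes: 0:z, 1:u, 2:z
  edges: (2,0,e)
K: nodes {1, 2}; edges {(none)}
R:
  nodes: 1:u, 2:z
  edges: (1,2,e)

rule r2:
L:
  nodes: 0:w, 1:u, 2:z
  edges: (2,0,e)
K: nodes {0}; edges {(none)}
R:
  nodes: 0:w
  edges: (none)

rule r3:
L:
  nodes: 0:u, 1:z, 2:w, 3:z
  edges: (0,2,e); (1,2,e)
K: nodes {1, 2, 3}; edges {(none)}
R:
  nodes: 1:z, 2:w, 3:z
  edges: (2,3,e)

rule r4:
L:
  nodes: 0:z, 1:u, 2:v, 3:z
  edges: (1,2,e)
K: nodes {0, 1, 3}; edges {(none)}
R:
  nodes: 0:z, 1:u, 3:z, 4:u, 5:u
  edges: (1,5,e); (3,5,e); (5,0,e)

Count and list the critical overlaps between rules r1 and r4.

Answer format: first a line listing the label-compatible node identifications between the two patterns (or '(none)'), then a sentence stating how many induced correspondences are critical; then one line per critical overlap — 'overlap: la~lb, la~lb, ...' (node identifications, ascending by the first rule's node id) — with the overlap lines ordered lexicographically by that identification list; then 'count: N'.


label-compatible node identifications between L(r1) and L(r4): 0~0, 0~3, 1~1, 2~0, 2~3
8 of the induced correspondences are critical overlaps of r1 and r4.
overlap: 0~0
overlap: 0~0, 1~1
overlap: 0~0, 1~1, 2~3
overlap: 0~0, 2~3
overlap: 0~3
overlap: 0~3, 1~1
overlap: 0~3, 1~1, 2~0
overlap: 0~3, 2~0
count: 8


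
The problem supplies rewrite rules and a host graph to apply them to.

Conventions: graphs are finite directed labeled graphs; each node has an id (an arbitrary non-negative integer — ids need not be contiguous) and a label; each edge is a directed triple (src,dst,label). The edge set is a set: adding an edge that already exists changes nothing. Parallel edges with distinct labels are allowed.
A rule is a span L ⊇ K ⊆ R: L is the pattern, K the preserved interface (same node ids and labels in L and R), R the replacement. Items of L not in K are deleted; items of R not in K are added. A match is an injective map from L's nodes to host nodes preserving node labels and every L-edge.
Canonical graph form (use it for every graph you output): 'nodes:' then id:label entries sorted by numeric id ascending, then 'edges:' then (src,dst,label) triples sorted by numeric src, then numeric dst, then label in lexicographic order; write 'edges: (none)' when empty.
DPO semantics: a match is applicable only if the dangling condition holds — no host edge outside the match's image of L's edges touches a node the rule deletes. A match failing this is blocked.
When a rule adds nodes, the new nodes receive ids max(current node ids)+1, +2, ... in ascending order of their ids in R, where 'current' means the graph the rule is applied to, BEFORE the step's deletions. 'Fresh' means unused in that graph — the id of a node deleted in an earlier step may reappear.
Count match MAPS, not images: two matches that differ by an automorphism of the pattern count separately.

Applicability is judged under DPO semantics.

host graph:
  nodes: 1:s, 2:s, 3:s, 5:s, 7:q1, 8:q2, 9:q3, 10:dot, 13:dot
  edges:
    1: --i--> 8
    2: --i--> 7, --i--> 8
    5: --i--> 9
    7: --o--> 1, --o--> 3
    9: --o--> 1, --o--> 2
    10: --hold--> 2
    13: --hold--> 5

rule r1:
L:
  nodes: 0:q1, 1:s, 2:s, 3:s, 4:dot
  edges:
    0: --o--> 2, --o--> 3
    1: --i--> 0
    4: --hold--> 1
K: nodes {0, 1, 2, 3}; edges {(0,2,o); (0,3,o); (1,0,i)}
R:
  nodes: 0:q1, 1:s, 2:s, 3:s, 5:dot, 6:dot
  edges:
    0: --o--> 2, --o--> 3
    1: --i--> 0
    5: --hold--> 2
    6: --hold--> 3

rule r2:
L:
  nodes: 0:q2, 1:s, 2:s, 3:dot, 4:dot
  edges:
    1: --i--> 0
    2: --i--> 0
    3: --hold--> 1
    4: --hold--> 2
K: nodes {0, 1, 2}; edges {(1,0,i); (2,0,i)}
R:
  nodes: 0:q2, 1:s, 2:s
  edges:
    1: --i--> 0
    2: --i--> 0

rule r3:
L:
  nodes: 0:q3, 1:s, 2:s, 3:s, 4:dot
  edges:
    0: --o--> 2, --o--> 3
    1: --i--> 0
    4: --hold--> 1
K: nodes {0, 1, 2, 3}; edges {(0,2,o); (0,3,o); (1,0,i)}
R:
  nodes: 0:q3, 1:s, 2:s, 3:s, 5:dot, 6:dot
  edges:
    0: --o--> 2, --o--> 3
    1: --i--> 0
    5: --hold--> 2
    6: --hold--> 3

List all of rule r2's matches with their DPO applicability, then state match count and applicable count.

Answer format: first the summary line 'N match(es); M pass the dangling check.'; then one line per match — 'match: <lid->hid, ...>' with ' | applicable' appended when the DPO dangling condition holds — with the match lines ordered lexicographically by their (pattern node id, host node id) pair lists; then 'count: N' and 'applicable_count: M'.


0 match(es); 0 pass the dangling check.
count: 0
applicable_count: 0


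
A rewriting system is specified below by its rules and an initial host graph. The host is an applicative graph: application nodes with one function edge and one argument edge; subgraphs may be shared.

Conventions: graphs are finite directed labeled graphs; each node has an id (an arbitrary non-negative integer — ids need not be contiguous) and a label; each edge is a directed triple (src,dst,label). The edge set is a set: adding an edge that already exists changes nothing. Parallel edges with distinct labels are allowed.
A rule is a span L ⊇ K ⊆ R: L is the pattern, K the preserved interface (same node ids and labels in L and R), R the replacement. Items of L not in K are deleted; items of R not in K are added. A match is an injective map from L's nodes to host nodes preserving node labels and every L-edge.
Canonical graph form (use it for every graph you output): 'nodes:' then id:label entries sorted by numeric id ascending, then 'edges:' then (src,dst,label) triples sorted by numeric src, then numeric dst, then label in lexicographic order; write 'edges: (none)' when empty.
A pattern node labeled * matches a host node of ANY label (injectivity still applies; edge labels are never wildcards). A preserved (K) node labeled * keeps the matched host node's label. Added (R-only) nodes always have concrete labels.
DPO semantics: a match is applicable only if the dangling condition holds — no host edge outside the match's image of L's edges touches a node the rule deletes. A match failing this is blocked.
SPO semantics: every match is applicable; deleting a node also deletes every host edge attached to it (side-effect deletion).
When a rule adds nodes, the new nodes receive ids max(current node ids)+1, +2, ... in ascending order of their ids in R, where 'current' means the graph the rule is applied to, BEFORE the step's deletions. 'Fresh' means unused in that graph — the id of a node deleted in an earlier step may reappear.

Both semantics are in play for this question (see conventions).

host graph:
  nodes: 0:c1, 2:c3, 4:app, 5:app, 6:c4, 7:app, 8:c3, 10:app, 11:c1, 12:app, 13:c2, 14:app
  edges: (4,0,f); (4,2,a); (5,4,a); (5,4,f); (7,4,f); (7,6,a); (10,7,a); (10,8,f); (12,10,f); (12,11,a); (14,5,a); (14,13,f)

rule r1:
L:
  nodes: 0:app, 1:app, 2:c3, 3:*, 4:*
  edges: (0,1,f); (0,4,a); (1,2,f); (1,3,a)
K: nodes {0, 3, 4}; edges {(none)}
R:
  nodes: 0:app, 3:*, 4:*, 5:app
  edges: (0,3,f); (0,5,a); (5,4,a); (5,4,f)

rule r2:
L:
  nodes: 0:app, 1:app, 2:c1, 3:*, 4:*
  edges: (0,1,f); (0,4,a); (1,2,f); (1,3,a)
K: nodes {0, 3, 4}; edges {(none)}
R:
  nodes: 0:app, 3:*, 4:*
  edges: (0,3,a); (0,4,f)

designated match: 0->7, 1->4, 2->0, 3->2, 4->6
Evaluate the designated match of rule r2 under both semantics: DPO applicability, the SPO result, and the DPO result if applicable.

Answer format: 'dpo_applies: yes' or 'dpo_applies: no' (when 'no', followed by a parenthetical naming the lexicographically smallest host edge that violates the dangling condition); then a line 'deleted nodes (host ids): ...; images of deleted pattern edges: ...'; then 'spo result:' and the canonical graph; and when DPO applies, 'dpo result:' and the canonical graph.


dpo_applies: no
(the rule deletes node 4, which keeps host edge (5,4,a) outside the match image — the dangling condition fails, DPO blocks; SPO proceeds and side-deletes such edges)
deleted nodes (host ids): 0, 4; images of deleted pattern edges: (4,0,f); (4,2,a); (7,4,f); (7,6,a)
spo result:
nodes: 2:c3, 5:app, 6:c4, 7:app, 8:c3, 10:app, 11:c1, 12:app, 13:c2, 14:app
edges: (7,2,a); (7,6,f); (10,7,a); (10,8,f); (12,10,f); (12,11,a); (14,5,a); (14,13,f)


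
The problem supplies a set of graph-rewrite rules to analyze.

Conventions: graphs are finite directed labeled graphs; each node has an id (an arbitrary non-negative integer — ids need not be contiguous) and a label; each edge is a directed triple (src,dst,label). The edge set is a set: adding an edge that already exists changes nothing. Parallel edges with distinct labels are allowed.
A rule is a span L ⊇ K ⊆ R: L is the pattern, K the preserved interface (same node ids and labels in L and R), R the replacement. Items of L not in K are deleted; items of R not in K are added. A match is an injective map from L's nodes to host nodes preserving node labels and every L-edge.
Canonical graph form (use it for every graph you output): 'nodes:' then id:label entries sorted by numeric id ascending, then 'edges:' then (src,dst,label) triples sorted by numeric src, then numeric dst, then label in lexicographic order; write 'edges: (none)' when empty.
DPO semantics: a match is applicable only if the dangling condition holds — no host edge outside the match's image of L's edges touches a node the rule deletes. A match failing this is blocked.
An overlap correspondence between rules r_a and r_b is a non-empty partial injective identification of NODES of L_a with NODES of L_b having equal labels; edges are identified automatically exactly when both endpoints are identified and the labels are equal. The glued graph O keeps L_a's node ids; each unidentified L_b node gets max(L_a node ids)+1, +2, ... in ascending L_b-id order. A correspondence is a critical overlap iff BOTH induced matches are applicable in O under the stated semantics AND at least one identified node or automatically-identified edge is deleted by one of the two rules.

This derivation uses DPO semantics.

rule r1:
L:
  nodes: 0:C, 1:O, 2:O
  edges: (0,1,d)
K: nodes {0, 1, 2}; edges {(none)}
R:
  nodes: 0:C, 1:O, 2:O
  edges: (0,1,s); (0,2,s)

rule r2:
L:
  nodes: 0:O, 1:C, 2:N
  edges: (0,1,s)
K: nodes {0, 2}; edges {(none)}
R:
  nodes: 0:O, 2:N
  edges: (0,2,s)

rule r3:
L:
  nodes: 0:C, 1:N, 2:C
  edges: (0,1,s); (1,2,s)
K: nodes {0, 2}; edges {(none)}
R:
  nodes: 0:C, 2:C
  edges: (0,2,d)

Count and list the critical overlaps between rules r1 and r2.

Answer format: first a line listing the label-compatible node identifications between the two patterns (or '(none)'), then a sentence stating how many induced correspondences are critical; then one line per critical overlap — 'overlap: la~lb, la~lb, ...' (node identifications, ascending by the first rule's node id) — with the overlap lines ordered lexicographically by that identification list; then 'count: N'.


label-compatible node identifications between L(r1) and L(r2): 0~1, 1~0, 2~0
0 of the induced correspondences are critical overlaps of r1 and r2.
count: 0


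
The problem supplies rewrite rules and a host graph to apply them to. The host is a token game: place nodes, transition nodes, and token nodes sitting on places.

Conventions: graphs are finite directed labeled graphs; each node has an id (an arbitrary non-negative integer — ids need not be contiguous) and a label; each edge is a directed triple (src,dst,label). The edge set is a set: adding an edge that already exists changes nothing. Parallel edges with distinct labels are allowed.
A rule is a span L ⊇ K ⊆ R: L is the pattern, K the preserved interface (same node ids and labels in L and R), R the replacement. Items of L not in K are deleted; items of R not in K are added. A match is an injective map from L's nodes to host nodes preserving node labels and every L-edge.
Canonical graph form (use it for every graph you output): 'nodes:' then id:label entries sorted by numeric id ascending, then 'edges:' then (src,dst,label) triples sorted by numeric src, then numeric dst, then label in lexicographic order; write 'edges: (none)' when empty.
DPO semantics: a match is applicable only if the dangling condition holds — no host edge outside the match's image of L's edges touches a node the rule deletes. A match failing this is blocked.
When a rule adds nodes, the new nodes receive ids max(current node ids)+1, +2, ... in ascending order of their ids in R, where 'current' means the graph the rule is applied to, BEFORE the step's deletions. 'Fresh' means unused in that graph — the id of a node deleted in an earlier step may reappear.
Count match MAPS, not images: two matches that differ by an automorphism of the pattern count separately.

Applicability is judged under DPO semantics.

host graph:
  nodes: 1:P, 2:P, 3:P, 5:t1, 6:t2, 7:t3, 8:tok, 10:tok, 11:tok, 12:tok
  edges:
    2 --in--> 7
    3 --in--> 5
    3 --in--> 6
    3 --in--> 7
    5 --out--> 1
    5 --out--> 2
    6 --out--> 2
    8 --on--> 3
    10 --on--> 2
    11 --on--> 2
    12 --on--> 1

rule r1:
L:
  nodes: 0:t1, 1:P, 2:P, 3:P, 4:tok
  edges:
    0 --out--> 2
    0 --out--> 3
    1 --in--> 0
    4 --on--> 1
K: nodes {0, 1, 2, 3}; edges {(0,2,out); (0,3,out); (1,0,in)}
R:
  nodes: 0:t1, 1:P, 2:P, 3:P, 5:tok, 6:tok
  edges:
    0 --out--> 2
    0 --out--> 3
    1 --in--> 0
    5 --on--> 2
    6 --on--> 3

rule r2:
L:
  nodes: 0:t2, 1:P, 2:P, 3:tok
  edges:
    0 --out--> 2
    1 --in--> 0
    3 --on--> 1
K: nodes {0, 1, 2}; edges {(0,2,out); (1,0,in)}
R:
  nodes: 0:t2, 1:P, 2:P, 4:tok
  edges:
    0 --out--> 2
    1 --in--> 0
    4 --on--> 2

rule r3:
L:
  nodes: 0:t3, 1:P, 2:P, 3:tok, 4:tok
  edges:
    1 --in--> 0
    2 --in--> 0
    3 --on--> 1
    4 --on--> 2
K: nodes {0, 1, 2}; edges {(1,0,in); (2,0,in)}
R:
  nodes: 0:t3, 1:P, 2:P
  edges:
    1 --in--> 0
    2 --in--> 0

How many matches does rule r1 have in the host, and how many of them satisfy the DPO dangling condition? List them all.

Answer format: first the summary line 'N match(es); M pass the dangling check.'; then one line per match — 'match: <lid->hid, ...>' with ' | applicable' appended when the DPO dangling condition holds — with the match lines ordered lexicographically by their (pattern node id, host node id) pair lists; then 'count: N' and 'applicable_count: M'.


2 match(es); 2 pass the dangling check.
match: 0->5, 1->3, 2->1, 3->2, 4->8 | applicable
match: 0->5, 1->3, 2->2, 3->1, 4->8 | applicable
count: 2
applicable_count: 2


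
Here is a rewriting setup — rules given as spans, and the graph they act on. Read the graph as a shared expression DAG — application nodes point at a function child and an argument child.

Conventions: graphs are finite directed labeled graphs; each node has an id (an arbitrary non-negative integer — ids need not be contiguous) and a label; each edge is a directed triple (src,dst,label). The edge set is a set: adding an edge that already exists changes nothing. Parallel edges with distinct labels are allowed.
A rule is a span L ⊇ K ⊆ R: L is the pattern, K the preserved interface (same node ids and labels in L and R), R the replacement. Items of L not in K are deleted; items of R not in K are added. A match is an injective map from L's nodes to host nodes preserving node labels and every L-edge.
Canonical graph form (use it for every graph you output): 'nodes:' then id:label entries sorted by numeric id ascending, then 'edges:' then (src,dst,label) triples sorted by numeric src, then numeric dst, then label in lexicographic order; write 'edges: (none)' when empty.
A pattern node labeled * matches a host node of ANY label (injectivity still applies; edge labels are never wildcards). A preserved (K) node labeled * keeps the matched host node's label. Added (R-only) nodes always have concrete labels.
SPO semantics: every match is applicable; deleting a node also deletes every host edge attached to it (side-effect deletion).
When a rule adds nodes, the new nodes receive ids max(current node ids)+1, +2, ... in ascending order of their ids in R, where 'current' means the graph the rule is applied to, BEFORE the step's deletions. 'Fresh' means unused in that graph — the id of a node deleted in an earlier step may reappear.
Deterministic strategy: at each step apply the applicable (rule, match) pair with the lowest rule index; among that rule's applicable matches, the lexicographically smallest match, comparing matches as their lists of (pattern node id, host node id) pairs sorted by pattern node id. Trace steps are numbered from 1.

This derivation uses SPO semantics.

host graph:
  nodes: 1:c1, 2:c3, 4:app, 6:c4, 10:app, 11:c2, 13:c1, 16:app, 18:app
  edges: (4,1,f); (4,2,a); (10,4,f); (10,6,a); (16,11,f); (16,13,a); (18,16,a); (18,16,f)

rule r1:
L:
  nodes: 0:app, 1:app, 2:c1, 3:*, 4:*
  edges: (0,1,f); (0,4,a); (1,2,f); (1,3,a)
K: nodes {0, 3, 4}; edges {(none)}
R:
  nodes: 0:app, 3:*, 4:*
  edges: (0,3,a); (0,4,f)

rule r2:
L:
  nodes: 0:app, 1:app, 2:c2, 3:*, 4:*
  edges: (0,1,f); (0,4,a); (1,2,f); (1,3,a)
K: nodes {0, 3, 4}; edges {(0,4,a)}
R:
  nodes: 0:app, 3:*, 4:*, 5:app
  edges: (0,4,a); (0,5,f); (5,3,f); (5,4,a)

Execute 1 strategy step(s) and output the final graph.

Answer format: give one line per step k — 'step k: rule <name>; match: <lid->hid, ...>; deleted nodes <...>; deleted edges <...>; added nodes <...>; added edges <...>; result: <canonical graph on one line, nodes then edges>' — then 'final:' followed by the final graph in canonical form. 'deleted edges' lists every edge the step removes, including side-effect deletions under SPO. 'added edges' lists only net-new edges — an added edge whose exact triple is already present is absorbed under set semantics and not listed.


step 1: rule r1; match: 0->10, 1->4, 2->1, 3->2, 4->6; deleted nodes 1, 4; deleted edges (4,1,f); (4,2,a); (10,4,f); (10,6,a); added nodes (none); added edges (10,2,a); (10,6,f); result: nodes: 2:c3, 6:c4, 10:app, 11:c2, 13:c1, 16:app, 18:app edges: (10,2,a); (10,6,f); (16,11,f); (16,13,a); (18,16,a); (18,16,f)
final:
nodes: 2:c3, 6:c4, 10:app, 11:c2, 13:c1, 16:app, 18:app
edges: (10,2,a); (10,6,f); (16,11,f); (16,13,a); (18,16,a); (18,16,f)


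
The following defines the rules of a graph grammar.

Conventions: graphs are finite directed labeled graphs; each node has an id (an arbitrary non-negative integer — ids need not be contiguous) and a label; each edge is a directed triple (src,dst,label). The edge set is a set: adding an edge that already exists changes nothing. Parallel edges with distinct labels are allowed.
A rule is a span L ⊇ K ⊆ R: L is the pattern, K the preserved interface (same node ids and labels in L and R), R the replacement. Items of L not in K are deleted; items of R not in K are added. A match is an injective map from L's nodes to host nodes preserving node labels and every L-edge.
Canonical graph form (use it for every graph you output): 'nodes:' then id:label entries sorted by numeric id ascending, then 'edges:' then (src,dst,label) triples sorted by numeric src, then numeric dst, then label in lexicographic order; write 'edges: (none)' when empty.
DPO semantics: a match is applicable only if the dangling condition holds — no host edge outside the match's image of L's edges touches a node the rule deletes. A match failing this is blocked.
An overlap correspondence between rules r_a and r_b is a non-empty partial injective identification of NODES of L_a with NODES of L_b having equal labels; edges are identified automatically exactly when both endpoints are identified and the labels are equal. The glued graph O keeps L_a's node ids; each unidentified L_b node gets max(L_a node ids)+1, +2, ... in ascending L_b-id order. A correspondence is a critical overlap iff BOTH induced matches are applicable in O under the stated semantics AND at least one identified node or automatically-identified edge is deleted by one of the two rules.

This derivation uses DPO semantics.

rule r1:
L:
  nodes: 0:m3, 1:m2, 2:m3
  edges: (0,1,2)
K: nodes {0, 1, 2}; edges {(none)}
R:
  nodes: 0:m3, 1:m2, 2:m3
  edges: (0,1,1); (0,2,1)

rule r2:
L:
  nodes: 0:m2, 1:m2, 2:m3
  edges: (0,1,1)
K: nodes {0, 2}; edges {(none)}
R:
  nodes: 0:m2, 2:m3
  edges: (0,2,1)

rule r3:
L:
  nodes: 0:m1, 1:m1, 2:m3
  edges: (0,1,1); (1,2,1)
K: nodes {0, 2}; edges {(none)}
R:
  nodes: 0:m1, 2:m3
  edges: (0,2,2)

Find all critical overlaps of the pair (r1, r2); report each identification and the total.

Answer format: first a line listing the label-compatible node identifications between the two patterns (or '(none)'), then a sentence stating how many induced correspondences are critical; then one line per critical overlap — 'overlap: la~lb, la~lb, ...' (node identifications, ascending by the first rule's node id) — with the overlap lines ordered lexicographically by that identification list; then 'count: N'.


label-compatible node identifications between L(r1) and L(r2): 0~2, 1~0, 1~1, 2~2
0 of the induced correspondences are critical overlaps of r1 and r2.
count: 0


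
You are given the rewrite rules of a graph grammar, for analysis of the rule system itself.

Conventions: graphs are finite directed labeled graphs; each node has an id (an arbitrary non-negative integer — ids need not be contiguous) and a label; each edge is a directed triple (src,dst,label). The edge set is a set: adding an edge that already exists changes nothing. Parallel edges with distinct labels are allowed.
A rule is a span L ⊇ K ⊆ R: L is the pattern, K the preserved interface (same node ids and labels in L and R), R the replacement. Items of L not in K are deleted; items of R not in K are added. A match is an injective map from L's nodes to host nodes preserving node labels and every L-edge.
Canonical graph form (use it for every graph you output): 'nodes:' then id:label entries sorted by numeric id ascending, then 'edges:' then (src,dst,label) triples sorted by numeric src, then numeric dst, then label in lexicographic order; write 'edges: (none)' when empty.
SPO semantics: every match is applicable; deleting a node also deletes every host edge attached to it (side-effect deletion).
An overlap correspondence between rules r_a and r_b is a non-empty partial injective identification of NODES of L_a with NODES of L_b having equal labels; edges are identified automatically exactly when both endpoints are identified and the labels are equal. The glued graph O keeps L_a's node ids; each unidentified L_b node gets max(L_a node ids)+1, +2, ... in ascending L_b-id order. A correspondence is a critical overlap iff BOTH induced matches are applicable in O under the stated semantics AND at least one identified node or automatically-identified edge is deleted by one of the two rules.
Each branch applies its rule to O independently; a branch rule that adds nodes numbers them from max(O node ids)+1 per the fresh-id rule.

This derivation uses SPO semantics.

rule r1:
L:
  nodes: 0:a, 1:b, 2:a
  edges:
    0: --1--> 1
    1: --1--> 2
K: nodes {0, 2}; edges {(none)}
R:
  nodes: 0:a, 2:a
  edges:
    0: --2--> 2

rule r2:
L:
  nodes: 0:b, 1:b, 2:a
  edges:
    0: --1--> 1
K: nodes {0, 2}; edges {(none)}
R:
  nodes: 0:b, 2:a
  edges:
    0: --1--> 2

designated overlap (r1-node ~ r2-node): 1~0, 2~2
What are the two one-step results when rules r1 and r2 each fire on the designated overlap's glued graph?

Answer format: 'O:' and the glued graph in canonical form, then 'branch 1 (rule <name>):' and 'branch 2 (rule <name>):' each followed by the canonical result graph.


O:
nodes: 0:a, 1:b, 2:a, 3:b
edges: (0,1,1); (1,2,1); (1,3,1)
branch 1 (rule r1):
nodes: 0:a, 2:a, 3:b
edges: (0,2,2)
branch 2 (rule r2):
nodes: 0:a, 1:b, 2:a
edges: (0,1,1); (1,2,1)


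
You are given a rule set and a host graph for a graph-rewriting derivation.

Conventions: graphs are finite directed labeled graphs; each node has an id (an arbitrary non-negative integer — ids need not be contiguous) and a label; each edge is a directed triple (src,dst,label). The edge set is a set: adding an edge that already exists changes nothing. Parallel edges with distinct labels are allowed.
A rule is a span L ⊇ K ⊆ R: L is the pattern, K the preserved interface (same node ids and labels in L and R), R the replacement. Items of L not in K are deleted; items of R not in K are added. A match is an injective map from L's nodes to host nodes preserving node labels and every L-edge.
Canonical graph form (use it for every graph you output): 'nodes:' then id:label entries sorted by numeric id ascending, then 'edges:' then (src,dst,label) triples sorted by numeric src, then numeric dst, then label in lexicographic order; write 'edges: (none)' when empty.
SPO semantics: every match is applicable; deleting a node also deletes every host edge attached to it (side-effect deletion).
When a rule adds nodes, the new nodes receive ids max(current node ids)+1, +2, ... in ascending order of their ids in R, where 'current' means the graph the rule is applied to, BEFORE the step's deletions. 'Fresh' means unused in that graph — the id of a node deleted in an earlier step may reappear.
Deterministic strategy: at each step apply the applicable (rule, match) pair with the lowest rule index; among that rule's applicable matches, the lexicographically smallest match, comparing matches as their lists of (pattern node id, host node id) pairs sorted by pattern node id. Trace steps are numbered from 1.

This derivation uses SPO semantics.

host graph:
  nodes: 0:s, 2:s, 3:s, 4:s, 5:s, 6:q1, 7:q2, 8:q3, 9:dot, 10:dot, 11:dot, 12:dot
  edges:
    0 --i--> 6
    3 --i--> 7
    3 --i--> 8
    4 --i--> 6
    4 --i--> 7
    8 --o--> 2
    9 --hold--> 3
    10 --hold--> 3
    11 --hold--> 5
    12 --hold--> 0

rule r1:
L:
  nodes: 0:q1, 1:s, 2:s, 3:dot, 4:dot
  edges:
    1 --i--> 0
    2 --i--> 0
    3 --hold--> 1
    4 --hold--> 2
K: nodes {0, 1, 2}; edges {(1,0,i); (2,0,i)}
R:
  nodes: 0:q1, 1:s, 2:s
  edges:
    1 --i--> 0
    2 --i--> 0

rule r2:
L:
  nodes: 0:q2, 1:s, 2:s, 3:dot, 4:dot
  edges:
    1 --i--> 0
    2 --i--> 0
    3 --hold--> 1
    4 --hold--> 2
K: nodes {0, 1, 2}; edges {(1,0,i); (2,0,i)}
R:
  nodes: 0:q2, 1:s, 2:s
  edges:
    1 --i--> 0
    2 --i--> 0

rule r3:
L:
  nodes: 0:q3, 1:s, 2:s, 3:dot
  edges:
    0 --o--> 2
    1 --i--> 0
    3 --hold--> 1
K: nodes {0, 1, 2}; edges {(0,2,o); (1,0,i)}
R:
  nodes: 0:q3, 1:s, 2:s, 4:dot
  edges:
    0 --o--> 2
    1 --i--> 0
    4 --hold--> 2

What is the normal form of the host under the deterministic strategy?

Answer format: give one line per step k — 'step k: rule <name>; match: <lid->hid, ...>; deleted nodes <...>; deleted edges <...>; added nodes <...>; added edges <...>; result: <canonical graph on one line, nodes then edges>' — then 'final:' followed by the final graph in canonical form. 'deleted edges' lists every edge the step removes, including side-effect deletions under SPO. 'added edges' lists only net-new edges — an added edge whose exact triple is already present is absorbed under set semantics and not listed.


step 1: rule r3; match: 0->8, 1->3, 2->2, 3->9; deleted nodes 9; deleted edges (9,3,hold); added nodes 13; added edges (13,2,hold); result: nodes: 0:s, 2:s, 3:s, 4:s, 5:s, 6:q1, 7:q2, 8:q3, 10:dot, 11:dot, 12:dot, 13:dot edges: (0,6,i); (3,7,i); (3,8,i); (4,6,i); (4,7,i); (8,2,o); (10,3,hold); (11,5,hold); (12,0,hold); (13,2,hold)
step 2: rule r3; match: 0->8, 1->3, 2->2, 3->10; deleted nodes 10; deleted edges (10,3,hold); added nodes 14; added edges (14,2,hold); result: nodes: 0:s, 2:s, 3:s, 4:s, 5:s, 6:q1, 7:q2, 8:q3, 11:dot, 12:dot, 13:dot, 14:dot edges: (0,6,i); (3,7,i); (3,8,i); (4,6,i); (4,7,i); (8,2,o); (11,5,hold); (12,0,hold); (13,2,hold); (14,2,hold)
final:
nodes: 0:s, 2:s, 3:s, 4:s, 5:s, 6:q1, 7:q2, 8:q3, 11:dot, 12:dot, 13:dot, 14:dot
edges: (0,6,i); (3,7,i); (3,8,i); (4,6,i); (4,7,i); (8,2,o); (11,5,hold); (12,0,hold); (13,2,hold); (14,2,hold)


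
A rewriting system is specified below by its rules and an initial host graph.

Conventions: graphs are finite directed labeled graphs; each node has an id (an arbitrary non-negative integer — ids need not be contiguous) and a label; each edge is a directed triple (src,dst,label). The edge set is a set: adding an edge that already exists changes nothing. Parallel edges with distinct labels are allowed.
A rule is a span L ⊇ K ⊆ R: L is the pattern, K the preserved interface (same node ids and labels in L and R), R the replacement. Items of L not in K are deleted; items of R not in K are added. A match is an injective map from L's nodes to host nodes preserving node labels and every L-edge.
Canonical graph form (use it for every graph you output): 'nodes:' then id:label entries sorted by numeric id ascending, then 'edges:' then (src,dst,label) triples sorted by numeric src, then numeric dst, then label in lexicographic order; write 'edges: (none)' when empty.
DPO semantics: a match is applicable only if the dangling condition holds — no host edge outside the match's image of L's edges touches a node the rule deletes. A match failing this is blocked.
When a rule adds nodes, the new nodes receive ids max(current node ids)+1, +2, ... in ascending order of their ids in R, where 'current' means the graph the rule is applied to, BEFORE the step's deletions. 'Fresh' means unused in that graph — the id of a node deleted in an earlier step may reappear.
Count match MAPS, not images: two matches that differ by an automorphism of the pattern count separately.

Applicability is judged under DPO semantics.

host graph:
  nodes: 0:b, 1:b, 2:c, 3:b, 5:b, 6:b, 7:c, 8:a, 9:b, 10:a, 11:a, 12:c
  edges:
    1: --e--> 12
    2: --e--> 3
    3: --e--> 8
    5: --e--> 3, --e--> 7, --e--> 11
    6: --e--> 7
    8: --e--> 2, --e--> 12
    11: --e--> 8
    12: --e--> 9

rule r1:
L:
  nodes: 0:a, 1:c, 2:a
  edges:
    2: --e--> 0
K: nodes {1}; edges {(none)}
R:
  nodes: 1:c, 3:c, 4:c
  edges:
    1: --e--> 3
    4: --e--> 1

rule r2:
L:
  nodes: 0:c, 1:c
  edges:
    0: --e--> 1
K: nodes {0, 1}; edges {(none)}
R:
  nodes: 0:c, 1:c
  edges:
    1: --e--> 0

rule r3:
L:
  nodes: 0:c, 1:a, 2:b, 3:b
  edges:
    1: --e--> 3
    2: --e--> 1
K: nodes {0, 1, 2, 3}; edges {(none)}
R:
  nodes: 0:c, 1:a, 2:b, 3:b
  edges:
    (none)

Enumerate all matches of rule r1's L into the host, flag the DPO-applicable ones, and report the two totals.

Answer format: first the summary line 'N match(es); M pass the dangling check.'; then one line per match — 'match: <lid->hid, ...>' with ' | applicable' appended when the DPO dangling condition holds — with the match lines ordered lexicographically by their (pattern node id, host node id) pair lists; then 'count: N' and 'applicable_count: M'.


3 match(es); 0 pass the dangling check.
match: 0->8, 1->2, 2->11
match: 0->8, 1->7, 2->11
match: 0->8, 1->12, 2->11
count: 3
applicable_count: 0


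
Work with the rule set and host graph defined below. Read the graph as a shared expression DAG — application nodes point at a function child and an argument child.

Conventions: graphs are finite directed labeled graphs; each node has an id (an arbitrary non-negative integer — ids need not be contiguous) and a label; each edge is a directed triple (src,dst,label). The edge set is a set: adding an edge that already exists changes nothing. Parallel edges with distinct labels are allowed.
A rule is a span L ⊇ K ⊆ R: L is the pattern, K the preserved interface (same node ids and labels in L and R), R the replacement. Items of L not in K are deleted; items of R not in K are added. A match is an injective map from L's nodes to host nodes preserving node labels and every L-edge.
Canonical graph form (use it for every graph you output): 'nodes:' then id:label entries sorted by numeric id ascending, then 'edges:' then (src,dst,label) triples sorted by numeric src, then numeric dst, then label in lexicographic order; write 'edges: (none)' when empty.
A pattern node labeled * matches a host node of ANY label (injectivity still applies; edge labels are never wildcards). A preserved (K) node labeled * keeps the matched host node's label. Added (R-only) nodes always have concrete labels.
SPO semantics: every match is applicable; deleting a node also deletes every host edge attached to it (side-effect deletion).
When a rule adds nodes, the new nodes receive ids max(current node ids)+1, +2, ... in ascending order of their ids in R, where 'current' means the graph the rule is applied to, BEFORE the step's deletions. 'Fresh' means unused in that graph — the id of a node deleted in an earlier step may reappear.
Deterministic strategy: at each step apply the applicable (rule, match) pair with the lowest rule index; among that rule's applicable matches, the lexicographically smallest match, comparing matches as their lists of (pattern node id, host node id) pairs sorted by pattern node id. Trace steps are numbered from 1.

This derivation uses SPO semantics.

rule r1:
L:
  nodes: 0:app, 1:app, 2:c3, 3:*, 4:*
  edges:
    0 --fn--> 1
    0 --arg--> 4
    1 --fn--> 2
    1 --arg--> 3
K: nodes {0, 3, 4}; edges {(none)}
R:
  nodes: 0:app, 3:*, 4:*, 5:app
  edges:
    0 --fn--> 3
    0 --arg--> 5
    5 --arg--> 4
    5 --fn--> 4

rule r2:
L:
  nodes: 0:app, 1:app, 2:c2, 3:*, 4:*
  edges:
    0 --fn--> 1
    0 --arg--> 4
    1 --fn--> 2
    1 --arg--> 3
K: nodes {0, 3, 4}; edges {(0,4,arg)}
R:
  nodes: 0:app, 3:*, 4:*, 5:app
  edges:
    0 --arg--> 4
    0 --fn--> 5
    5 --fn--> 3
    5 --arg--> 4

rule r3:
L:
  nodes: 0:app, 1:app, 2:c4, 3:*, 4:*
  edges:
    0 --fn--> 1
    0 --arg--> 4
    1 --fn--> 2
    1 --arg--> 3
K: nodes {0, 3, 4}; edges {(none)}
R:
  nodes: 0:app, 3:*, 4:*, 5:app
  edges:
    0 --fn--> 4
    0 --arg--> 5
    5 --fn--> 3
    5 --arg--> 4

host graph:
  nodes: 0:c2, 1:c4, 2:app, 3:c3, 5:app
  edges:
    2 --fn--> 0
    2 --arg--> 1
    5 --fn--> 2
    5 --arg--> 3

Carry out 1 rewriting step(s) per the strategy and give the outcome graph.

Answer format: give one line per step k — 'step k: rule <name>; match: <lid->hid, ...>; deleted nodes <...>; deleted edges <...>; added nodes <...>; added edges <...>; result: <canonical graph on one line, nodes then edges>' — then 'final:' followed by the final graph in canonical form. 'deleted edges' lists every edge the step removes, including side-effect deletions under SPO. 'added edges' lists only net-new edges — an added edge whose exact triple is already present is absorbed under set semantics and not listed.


step 1: rule r2; match: 0->5, 1->2, 2->0, 3->1, 4->3; deleted nodes 0, 2; deleted edges (2,0,fn); (2,1,arg); (5,2,fn); added nodes 6; added edges (5,6,fn); (6,1,fn); (6,3,arg); result: nodes: 1:c4, 3:c3, 5:app, 6:app edges: (5,3,arg); (5,6,fn); (6,1,fn); (6,3,arg)
final:
nodes: 1:c4, 3:c3, 5:app, 6:app
edges: (5,3,arg); (5,6,fn); (6,1,fn); (6,3,arg)


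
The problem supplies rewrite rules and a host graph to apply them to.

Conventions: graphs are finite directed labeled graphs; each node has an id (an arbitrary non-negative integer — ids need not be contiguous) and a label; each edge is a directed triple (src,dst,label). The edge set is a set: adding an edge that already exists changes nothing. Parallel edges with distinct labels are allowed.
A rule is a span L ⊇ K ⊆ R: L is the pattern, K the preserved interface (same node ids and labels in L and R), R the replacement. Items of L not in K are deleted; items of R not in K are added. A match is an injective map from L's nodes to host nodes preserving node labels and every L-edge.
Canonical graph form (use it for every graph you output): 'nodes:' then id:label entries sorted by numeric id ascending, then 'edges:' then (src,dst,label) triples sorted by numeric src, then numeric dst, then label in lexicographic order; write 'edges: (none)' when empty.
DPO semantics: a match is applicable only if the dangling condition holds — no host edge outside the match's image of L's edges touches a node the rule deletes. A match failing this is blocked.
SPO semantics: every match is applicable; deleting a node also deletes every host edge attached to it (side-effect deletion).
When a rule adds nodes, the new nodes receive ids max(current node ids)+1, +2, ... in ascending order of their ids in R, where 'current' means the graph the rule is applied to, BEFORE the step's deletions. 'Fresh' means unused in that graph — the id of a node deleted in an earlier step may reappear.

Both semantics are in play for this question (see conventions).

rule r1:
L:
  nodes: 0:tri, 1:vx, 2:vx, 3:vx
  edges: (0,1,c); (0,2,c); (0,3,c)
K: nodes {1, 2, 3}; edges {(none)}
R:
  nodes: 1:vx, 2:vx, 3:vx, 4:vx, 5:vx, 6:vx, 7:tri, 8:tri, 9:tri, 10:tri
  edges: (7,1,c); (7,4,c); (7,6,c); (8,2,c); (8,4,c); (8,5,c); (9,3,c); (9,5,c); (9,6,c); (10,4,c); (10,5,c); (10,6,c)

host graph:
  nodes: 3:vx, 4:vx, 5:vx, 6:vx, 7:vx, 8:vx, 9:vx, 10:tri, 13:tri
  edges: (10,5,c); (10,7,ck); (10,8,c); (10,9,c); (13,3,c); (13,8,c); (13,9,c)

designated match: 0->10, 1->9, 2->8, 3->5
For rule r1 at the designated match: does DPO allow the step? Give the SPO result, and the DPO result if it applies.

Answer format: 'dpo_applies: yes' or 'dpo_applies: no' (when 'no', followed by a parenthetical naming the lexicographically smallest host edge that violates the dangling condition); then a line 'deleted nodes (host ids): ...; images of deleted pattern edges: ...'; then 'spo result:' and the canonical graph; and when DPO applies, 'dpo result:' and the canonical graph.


dpo_applies: no
(the rule deletes node 10, which keeps host edge (10,7,ck) outside the match image — the dangling condition fails, DPO blocks; SPO proceeds and side-deletes such edges)
deleted nodes (host ids): 10; images of deleted pattern edges: (10,5,c); (10,8,c); (10,9,c)
spo result:
nodes: 3:vx, 4:vx, 5:vx, 6:vx, 7:vx, 8:vx, 9:vx, 13:tri, 14:vx, 15:vx, 16:vx, 17:tri, 18:tri, 19:tri, 20:tri
edges: (13,3,c); (13,8,c); (13,9,c); (17,9,c); (17,14,c); (17,16,c); (18,8,c); (18,14,c); (18,15,c); (19,5,c); (19,15,c); (19,16,c); (20,14,c); (20,15,c); (20,16,c)


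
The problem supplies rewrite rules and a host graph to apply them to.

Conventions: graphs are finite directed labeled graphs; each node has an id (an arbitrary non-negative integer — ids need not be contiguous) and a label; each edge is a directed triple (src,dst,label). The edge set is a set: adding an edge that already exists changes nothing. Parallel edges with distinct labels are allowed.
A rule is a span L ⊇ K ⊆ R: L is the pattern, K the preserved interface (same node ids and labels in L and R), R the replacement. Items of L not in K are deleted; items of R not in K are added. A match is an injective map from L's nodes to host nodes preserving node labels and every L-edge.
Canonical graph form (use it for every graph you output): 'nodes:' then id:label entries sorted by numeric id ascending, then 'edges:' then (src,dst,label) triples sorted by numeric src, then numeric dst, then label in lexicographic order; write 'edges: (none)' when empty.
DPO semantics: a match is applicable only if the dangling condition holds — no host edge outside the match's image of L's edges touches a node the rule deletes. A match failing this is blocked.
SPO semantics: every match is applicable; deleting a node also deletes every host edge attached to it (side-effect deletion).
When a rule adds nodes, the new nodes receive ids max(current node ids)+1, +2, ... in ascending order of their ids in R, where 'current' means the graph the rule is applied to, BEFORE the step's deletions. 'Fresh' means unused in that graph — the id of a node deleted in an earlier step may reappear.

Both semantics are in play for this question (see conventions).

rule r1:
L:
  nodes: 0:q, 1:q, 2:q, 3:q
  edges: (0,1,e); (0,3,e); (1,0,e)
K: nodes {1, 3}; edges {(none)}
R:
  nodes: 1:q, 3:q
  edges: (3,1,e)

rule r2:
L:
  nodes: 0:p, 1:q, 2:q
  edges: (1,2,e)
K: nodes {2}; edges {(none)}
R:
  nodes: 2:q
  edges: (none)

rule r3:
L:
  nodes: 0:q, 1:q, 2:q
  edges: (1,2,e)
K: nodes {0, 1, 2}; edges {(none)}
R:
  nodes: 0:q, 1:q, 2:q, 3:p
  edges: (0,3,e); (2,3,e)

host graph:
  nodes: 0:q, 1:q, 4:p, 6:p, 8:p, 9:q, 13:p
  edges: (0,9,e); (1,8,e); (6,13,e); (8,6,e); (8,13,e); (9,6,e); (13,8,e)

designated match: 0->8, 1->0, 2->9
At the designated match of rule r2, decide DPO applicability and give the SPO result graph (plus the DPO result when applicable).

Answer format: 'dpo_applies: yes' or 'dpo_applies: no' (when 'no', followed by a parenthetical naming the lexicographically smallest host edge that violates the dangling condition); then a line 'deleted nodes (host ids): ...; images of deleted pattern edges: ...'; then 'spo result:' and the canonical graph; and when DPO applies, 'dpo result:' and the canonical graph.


dpo_applies: no
(the rule deletes node 8, which keeps host edge (1,8,e) outside the match image — the dangling condition fails, DPO blocks; SPO proceeds and side-deletes such edges)
deleted nodes (host ids): 0, 8; images of deleted pattern edges: (0,9,e)
spo result:
nodes: 1:q, 4:p, 6:p, 9:q, 13:p
edges: (6,13,e); (9,6,e)
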